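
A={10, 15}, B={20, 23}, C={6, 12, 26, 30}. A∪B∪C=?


A ∪ B = {10, 15, 20, 23}
(A ∪ B) ∪ C = {6, 10, 12, 15, 20, 23, 26, 30}

A ∪ B ∪ C = {6, 10, 12, 15, 20, 23, 26, 30}


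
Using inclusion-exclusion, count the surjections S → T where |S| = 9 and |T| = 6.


n = |S| = 9, k = |T| = 6. Surjections via inclusion-exclusion:
S(n,k) = Σ(-1)^i × C(k,i) × (k-i)^n, i=0 to k
i=0: (-1)^0×C(6,0)×6^9 = 10077696
i=1: (-1)^1×C(6,1)×5^9 = -11718750
i=2: (-1)^2×C(6,2)×4^9 = 3932160
i=3: (-1)^3×C(6,3)×3^9 = -393660
i=4: (-1)^4×C(6,4)×2^9 = 7680
i=5: (-1)^5×C(6,5)×1^9 = -6
i=6: (-1)^6×C(6,6)×0^9 = 0
Total = 1905120

Number of surjections = 1905120


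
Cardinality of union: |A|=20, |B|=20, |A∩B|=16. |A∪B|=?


|A ∪ B| = |A| + |B| - |A ∩ B|
= 20 + 20 - 16
= 24

|A ∪ B| = 24


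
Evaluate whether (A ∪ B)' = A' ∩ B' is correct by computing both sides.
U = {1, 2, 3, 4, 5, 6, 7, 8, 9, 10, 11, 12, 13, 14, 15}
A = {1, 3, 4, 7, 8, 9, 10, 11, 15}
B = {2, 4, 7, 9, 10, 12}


LHS: A ∪ B = {1, 2, 3, 4, 7, 8, 9, 10, 11, 12, 15}
(A ∪ B)' = U \ (A ∪ B) = {5, 6, 13, 14}
A' = {2, 5, 6, 12, 13, 14}, B' = {1, 3, 5, 6, 8, 11, 13, 14, 15}
Claimed RHS: A' ∩ B' = {5, 6, 13, 14}
Identity is VALID: LHS = RHS = {5, 6, 13, 14} ✓

Identity is valid. (A ∪ B)' = A' ∩ B' = {5, 6, 13, 14}


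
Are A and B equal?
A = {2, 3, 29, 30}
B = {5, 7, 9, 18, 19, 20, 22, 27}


Two sets are equal iff they have exactly the same elements.
A = {2, 3, 29, 30}
B = {5, 7, 9, 18, 19, 20, 22, 27}
Differences: {2, 3, 5, 7, 9, 18, 19, 20, 22, 27, 29, 30}
A ≠ B

No, A ≠ B


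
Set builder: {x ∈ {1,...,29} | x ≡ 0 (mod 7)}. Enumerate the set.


Checking each candidate:
Condition: x in {1,...,29} with x ≡ 0 (mod 7)
Result = {7, 14, 21, 28}

{7, 14, 21, 28}


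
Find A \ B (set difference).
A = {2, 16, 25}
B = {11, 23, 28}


A \ B = elements in A but not in B
A = {2, 16, 25}
B = {11, 23, 28}
Remove from A any elements in B
A \ B = {2, 16, 25}

A \ B = {2, 16, 25}


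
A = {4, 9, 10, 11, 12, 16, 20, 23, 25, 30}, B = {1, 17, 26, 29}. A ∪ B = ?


A ∪ B = all elements in A or B (or both)
A = {4, 9, 10, 11, 12, 16, 20, 23, 25, 30}
B = {1, 17, 26, 29}
A ∪ B = {1, 4, 9, 10, 11, 12, 16, 17, 20, 23, 25, 26, 29, 30}

A ∪ B = {1, 4, 9, 10, 11, 12, 16, 17, 20, 23, 25, 26, 29, 30}


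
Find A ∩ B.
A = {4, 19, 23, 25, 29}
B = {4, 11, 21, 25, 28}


A ∩ B = elements in both A and B
A = {4, 19, 23, 25, 29}
B = {4, 11, 21, 25, 28}
A ∩ B = {4, 25}

A ∩ B = {4, 25}


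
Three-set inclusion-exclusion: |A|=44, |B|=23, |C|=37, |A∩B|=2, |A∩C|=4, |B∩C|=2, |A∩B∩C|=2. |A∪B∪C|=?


|A∪B∪C| = |A|+|B|+|C| - |A∩B|-|A∩C|-|B∩C| + |A∩B∩C|
= 44+23+37 - 2-4-2 + 2
= 104 - 8 + 2
= 98

|A ∪ B ∪ C| = 98


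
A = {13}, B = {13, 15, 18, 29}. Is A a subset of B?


A ⊆ B means every element of A is in B.
All elements of A are in B.
So A ⊆ B.

Yes, A ⊆ B


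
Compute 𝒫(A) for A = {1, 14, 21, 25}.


|A| = 4, so |P(A)| = 2^4 = 16
Enumerate subsets by cardinality (0 to 4):
∅, {1}, {14}, {21}, {25}, {1, 14}, {1, 21}, {1, 25}, {14, 21}, {14, 25}, {21, 25}, {1, 14, 21}, {1, 14, 25}, {1, 21, 25}, {14, 21, 25}, {1, 14, 21, 25}

P(A) has 16 subsets: ∅, {1}, {14}, {21}, {25}, {1, 14}, {1, 21}, {1, 25}, {14, 21}, {14, 25}, {21, 25}, {1, 14, 21}, {1, 14, 25}, {1, 21, 25}, {14, 21, 25}, {1, 14, 21, 25}


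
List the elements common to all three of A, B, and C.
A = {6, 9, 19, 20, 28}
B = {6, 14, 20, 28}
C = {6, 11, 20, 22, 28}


A ∩ B = {6, 20, 28}
(A ∩ B) ∩ C = {6, 20, 28}

A ∩ B ∩ C = {6, 20, 28}


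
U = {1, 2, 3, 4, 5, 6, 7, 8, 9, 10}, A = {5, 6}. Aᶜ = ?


Aᶜ = U \ A = elements in U but not in A
U = {1, 2, 3, 4, 5, 6, 7, 8, 9, 10}
A = {5, 6}
Aᶜ = {1, 2, 3, 4, 7, 8, 9, 10}

Aᶜ = {1, 2, 3, 4, 7, 8, 9, 10}


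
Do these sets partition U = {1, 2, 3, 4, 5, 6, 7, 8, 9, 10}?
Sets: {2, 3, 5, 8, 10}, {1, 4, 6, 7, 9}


A partition requires: (1) non-empty parts, (2) pairwise disjoint, (3) union = U
Parts: {2, 3, 5, 8, 10}, {1, 4, 6, 7, 9}
Union of parts: {1, 2, 3, 4, 5, 6, 7, 8, 9, 10}
U = {1, 2, 3, 4, 5, 6, 7, 8, 9, 10}
All non-empty? True
Pairwise disjoint? True
Covers U? True

Yes, valid partition


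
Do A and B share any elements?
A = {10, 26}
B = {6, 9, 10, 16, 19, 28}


Disjoint means A ∩ B = ∅.
A ∩ B = {10}
A ∩ B ≠ ∅, so A and B are NOT disjoint.

Yes — A and B share the element(s) of A ∩ B = {10}, so they are not disjoint


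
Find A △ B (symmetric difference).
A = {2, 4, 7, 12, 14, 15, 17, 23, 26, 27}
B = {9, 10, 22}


A △ B = (A \ B) ∪ (B \ A) = elements in exactly one of A or B
A \ B = {2, 4, 7, 12, 14, 15, 17, 23, 26, 27}
B \ A = {9, 10, 22}
A △ B = {2, 4, 7, 9, 10, 12, 14, 15, 17, 22, 23, 26, 27}

A △ B = {2, 4, 7, 9, 10, 12, 14, 15, 17, 22, 23, 26, 27}


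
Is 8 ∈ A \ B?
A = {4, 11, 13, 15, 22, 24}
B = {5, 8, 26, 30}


A = {4, 11, 13, 15, 22, 24}, B = {5, 8, 26, 30}
A \ B = elements in A but not in B
A \ B = {4, 11, 13, 15, 22, 24}
Checking if 8 ∈ A \ B
8 is not in A \ B → False

8 ∉ A \ B


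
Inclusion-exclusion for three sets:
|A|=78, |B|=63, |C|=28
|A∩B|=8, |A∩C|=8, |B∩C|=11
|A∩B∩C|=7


|A∪B∪C| = |A|+|B|+|C| - |A∩B|-|A∩C|-|B∩C| + |A∩B∩C|
= 78+63+28 - 8-8-11 + 7
= 169 - 27 + 7
= 149

|A ∪ B ∪ C| = 149


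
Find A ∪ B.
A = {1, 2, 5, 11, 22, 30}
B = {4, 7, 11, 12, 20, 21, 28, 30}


A ∪ B = all elements in A or B (or both)
A = {1, 2, 5, 11, 22, 30}
B = {4, 7, 11, 12, 20, 21, 28, 30}
A ∪ B = {1, 2, 4, 5, 7, 11, 12, 20, 21, 22, 28, 30}

A ∪ B = {1, 2, 4, 5, 7, 11, 12, 20, 21, 22, 28, 30}


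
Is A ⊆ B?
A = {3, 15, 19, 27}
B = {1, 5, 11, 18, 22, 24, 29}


A ⊆ B means every element of A is in B.
Elements in A not in B: {3, 15, 19, 27}
So A ⊄ B.

No, A ⊄ B


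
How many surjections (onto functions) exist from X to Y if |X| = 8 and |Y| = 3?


n = |X| = 8, k = |Y| = 3. Surjections via inclusion-exclusion:
S(n,k) = Σ(-1)^i × C(k,i) × (k-i)^n, i=0 to k
i=0: (-1)^0×C(3,0)×3^8 = 6561
i=1: (-1)^1×C(3,1)×2^8 = -768
i=2: (-1)^2×C(3,2)×1^8 = 3
i=3: (-1)^3×C(3,3)×0^8 = 0
Total = 5796

Number of surjections = 5796


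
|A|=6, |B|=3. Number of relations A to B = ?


A relation from A to B is any subset of A × B.
|A × B| = 6 × 3 = 18
# relations = 2^|A × B| = 2^18 = 262144

Number of relations = 262144


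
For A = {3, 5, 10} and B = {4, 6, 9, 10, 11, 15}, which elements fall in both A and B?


A = {3, 5, 10}
B = {4, 6, 9, 10, 11, 15}
Region: in both A and B
Elements: {10}

Elements in both A and B: {10}


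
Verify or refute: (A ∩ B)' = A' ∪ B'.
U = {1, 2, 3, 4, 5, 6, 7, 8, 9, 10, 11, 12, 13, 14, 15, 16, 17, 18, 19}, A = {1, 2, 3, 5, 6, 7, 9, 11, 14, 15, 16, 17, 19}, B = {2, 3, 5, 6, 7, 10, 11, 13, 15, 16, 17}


LHS: A ∩ B = {2, 3, 5, 6, 7, 11, 15, 16, 17}
(A ∩ B)' = U \ (A ∩ B) = {1, 4, 8, 9, 10, 12, 13, 14, 18, 19}
A' = {4, 8, 10, 12, 13, 18}, B' = {1, 4, 8, 9, 12, 14, 18, 19}
Claimed RHS: A' ∪ B' = {1, 4, 8, 9, 10, 12, 13, 14, 18, 19}
Identity is VALID: LHS = RHS = {1, 4, 8, 9, 10, 12, 13, 14, 18, 19} ✓

Identity is valid. (A ∩ B)' = A' ∪ B' = {1, 4, 8, 9, 10, 12, 13, 14, 18, 19}


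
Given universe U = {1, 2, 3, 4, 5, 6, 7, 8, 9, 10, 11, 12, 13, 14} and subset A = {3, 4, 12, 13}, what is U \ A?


Aᶜ = U \ A = elements in U but not in A
U = {1, 2, 3, 4, 5, 6, 7, 8, 9, 10, 11, 12, 13, 14}
A = {3, 4, 12, 13}
Aᶜ = {1, 2, 5, 6, 7, 8, 9, 10, 11, 14}

Aᶜ = {1, 2, 5, 6, 7, 8, 9, 10, 11, 14}


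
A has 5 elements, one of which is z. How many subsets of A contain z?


Subsets of A containing z correspond to subsets of A \ {z}, which has 4 elements.
Count = 2^(n-1) = 2^4
= 16

Number of subsets containing z = 16


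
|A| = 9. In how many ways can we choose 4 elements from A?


C(n,k) = n! / (k!(n-k)!)
C(9,4) = 9! / (4!5!)
= 126

C(9,4) = 126


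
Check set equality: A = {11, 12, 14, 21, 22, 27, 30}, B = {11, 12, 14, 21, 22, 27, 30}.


Two sets are equal iff they have exactly the same elements.
A = {11, 12, 14, 21, 22, 27, 30}
B = {11, 12, 14, 21, 22, 27, 30}
Same elements → A = B

Yes, A = B


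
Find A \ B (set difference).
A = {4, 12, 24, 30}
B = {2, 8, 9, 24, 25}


A \ B = elements in A but not in B
A = {4, 12, 24, 30}
B = {2, 8, 9, 24, 25}
Remove from A any elements in B
A \ B = {4, 12, 30}

A \ B = {4, 12, 30}


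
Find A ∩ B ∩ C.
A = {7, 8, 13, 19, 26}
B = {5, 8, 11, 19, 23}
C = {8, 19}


A ∩ B = {8, 19}
(A ∩ B) ∩ C = {8, 19}

A ∩ B ∩ C = {8, 19}


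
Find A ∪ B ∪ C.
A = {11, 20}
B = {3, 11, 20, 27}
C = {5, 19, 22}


A ∪ B = {3, 11, 20, 27}
(A ∪ B) ∪ C = {3, 5, 11, 19, 20, 22, 27}

A ∪ B ∪ C = {3, 5, 11, 19, 20, 22, 27}


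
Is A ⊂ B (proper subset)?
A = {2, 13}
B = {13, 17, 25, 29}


A ⊂ B requires: A ⊆ B AND A ≠ B.
A ⊆ B? No
A ⊄ B, so A is not a proper subset.

No, A is not a proper subset of B


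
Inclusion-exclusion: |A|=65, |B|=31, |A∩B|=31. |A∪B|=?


|A ∪ B| = |A| + |B| - |A ∩ B|
= 65 + 31 - 31
= 65

|A ∪ B| = 65


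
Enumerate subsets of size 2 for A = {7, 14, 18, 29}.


|A| = 4, so A has C(4,2) = 6 subsets of size 2.
Enumerate by choosing 2 elements from A at a time:
{7, 14}, {7, 18}, {7, 29}, {14, 18}, {14, 29}, {18, 29}

2-element subsets (6 total): {7, 14}, {7, 18}, {7, 29}, {14, 18}, {14, 29}, {18, 29}


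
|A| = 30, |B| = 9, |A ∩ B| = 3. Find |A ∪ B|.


|A ∪ B| = |A| + |B| - |A ∩ B|
= 30 + 9 - 3
= 36

|A ∪ B| = 36


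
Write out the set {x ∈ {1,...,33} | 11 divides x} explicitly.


Checking each candidate:
Condition: multiples of 11 in {1,...,33}
Result = {11, 22, 33}

{11, 22, 33}


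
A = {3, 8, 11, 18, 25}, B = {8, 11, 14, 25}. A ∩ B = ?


A ∩ B = elements in both A and B
A = {3, 8, 11, 18, 25}
B = {8, 11, 14, 25}
A ∩ B = {8, 11, 25}

A ∩ B = {8, 11, 25}


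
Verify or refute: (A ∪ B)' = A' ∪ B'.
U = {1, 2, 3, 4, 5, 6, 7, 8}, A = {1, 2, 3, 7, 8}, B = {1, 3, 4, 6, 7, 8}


LHS: A ∪ B = {1, 2, 3, 4, 6, 7, 8}
(A ∪ B)' = U \ (A ∪ B) = {5}
A' = {4, 5, 6}, B' = {2, 5}
Claimed RHS: A' ∪ B' = {2, 4, 5, 6}
Identity is INVALID: LHS = {5} but the RHS claimed here equals {2, 4, 5, 6}. The correct form is (A ∪ B)' = A' ∩ B'.

Identity is invalid: (A ∪ B)' = {5} but A' ∪ B' = {2, 4, 5, 6}. The correct De Morgan law is (A ∪ B)' = A' ∩ B'.


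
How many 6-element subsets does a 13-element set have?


C(n,k) = n! / (k!(n-k)!)
C(13,6) = 13! / (6!7!)
= 1716

C(13,6) = 1716


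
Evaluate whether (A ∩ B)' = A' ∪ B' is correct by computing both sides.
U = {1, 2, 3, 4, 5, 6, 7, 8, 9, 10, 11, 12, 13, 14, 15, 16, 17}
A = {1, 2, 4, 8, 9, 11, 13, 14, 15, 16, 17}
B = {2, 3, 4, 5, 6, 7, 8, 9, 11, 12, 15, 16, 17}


LHS: A ∩ B = {2, 4, 8, 9, 11, 15, 16, 17}
(A ∩ B)' = U \ (A ∩ B) = {1, 3, 5, 6, 7, 10, 12, 13, 14}
A' = {3, 5, 6, 7, 10, 12}, B' = {1, 10, 13, 14}
Claimed RHS: A' ∪ B' = {1, 3, 5, 6, 7, 10, 12, 13, 14}
Identity is VALID: LHS = RHS = {1, 3, 5, 6, 7, 10, 12, 13, 14} ✓

Identity is valid. (A ∩ B)' = A' ∪ B' = {1, 3, 5, 6, 7, 10, 12, 13, 14}


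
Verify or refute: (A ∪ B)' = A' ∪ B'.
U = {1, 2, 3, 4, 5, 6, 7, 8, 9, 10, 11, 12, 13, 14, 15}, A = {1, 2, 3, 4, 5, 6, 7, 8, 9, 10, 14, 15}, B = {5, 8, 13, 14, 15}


LHS: A ∪ B = {1, 2, 3, 4, 5, 6, 7, 8, 9, 10, 13, 14, 15}
(A ∪ B)' = U \ (A ∪ B) = {11, 12}
A' = {11, 12, 13}, B' = {1, 2, 3, 4, 6, 7, 9, 10, 11, 12}
Claimed RHS: A' ∪ B' = {1, 2, 3, 4, 6, 7, 9, 10, 11, 12, 13}
Identity is INVALID: LHS = {11, 12} but the RHS claimed here equals {1, 2, 3, 4, 6, 7, 9, 10, 11, 12, 13}. The correct form is (A ∪ B)' = A' ∩ B'.

Identity is invalid: (A ∪ B)' = {11, 12} but A' ∪ B' = {1, 2, 3, 4, 6, 7, 9, 10, 11, 12, 13}. The correct De Morgan law is (A ∪ B)' = A' ∩ B'.


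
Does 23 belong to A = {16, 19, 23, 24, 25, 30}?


A = {16, 19, 23, 24, 25, 30}
Checking if 23 is in A
23 is in A → True

23 ∈ A


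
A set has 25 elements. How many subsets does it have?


Number of subsets = 2^n
= 2^25
= 33554432

|P(A)| = 33554432


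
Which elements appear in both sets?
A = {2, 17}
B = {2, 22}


A ∩ B = elements in both A and B
A = {2, 17}
B = {2, 22}
A ∩ B = {2}

A ∩ B = {2}


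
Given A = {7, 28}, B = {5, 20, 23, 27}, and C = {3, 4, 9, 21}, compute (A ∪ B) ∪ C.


A ∪ B = {5, 7, 20, 23, 27, 28}
(A ∪ B) ∪ C = {3, 4, 5, 7, 9, 20, 21, 23, 27, 28}

A ∪ B ∪ C = {3, 4, 5, 7, 9, 20, 21, 23, 27, 28}


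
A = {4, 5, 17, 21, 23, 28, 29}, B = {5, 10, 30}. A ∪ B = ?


A ∪ B = all elements in A or B (or both)
A = {4, 5, 17, 21, 23, 28, 29}
B = {5, 10, 30}
A ∪ B = {4, 5, 10, 17, 21, 23, 28, 29, 30}

A ∪ B = {4, 5, 10, 17, 21, 23, 28, 29, 30}


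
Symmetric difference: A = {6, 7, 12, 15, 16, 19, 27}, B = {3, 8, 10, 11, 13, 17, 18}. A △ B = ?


A △ B = (A \ B) ∪ (B \ A) = elements in exactly one of A or B
A \ B = {6, 7, 12, 15, 16, 19, 27}
B \ A = {3, 8, 10, 11, 13, 17, 18}
A △ B = {3, 6, 7, 8, 10, 11, 12, 13, 15, 16, 17, 18, 19, 27}

A △ B = {3, 6, 7, 8, 10, 11, 12, 13, 15, 16, 17, 18, 19, 27}


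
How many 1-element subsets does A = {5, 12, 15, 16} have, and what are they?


|A| = 4, so A has C(4,1) = 4 subsets of size 1.
Enumerate by choosing 1 elements from A at a time:
{5}, {12}, {15}, {16}

1-element subsets (4 total): {5}, {12}, {15}, {16}


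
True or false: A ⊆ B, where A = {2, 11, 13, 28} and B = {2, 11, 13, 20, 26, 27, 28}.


A ⊆ B means every element of A is in B.
All elements of A are in B.
So A ⊆ B.

Yes, A ⊆ B


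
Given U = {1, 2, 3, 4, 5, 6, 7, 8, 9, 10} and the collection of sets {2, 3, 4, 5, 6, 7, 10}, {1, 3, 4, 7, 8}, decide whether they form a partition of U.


A partition requires: (1) non-empty parts, (2) pairwise disjoint, (3) union = U
Parts: {2, 3, 4, 5, 6, 7, 10}, {1, 3, 4, 7, 8}
Union of parts: {1, 2, 3, 4, 5, 6, 7, 8, 10}
U = {1, 2, 3, 4, 5, 6, 7, 8, 9, 10}
All non-empty? True
Pairwise disjoint? False
Covers U? False

No, not a valid partition


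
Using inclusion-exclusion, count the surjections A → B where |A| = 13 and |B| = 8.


n = |A| = 13, k = |B| = 8. Surjections via inclusion-exclusion:
S(n,k) = Σ(-1)^i × C(k,i) × (k-i)^n, i=0 to k
i=0: (-1)^0×C(8,0)×8^13 = 549755813888
i=1: (-1)^1×C(8,1)×7^13 = -775112083256
i=2: (-1)^2×C(8,2)×6^13 = 365699432448
i=3: (-1)^3×C(8,3)×5^13 = -68359375000
i=4: (-1)^4×C(8,4)×4^13 = 4697620480
i=5: (-1)^5×C(8,5)×3^13 = -89282088
i=6: (-1)^6×C(8,6)×2^13 = 229376
i=7: (-1)^7×C(8,7)×1^13 = -8
i=8: (-1)^8×C(8,8)×0^13 = 0
Total = 76592355840

Number of surjections = 76592355840


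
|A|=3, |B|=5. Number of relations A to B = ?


A relation from A to B is any subset of A × B.
|A × B| = 3 × 5 = 15
# relations = 2^|A × B| = 2^15 = 32768

Number of relations = 32768


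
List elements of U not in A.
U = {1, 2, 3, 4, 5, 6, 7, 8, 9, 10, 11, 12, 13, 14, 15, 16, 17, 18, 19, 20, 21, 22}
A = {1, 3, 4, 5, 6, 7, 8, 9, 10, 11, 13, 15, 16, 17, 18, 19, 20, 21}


Aᶜ = U \ A = elements in U but not in A
U = {1, 2, 3, 4, 5, 6, 7, 8, 9, 10, 11, 12, 13, 14, 15, 16, 17, 18, 19, 20, 21, 22}
A = {1, 3, 4, 5, 6, 7, 8, 9, 10, 11, 13, 15, 16, 17, 18, 19, 20, 21}
Aᶜ = {2, 12, 14, 22}

Aᶜ = {2, 12, 14, 22}


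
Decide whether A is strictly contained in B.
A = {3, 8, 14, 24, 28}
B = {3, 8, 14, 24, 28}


A ⊂ B requires: A ⊆ B AND A ≠ B.
A ⊆ B? Yes
A = B? Yes
A = B, so A is not a PROPER subset.

No, A is not a proper subset of B


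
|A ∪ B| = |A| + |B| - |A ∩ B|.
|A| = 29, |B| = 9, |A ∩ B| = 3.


|A ∪ B| = |A| + |B| - |A ∩ B|
= 29 + 9 - 3
= 35

|A ∪ B| = 35


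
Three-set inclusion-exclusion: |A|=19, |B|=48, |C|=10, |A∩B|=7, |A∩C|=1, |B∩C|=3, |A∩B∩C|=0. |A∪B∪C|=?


|A∪B∪C| = |A|+|B|+|C| - |A∩B|-|A∩C|-|B∩C| + |A∩B∩C|
= 19+48+10 - 7-1-3 + 0
= 77 - 11 + 0
= 66

|A ∪ B ∪ C| = 66


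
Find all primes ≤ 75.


Checking each candidate:
Condition: primes ≤ 75
Result = {2, 3, 5, 7, 11, 13, 17, 19, 23, 29, 31, 37, 41, 43, 47, 53, 59, 61, 67, 71, 73}

{2, 3, 5, 7, 11, 13, 17, 19, 23, 29, 31, 37, 41, 43, 47, 53, 59, 61, 67, 71, 73}


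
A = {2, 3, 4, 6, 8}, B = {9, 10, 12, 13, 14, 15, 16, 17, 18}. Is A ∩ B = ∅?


Disjoint means A ∩ B = ∅.
A ∩ B = ∅
A ∩ B = ∅, so A and B are disjoint.

Yes, A and B are disjoint


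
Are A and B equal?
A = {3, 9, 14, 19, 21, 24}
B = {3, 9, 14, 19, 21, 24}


Two sets are equal iff they have exactly the same elements.
A = {3, 9, 14, 19, 21, 24}
B = {3, 9, 14, 19, 21, 24}
Same elements → A = B

Yes, A = B


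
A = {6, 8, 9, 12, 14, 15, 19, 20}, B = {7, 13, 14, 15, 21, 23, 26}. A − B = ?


A \ B = elements in A but not in B
A = {6, 8, 9, 12, 14, 15, 19, 20}
B = {7, 13, 14, 15, 21, 23, 26}
Remove from A any elements in B
A \ B = {6, 8, 9, 12, 19, 20}

A \ B = {6, 8, 9, 12, 19, 20}


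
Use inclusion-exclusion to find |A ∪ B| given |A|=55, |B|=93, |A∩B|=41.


|A ∪ B| = |A| + |B| - |A ∩ B|
= 55 + 93 - 41
= 107

|A ∪ B| = 107


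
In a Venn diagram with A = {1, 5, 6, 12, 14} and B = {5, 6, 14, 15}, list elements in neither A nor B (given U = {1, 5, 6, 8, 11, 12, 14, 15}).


A = {1, 5, 6, 12, 14}
B = {5, 6, 14, 15}
Region: in neither A nor B (given U = {1, 5, 6, 8, 11, 12, 14, 15})
Elements: {8, 11}

Elements in neither A nor B (given U = {1, 5, 6, 8, 11, 12, 14, 15}): {8, 11}


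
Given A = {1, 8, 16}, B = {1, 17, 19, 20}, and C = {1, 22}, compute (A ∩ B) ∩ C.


A ∩ B = {1}
(A ∩ B) ∩ C = {1}

A ∩ B ∩ C = {1}


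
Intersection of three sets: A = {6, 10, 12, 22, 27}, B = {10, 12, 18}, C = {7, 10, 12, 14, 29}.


A ∩ B = {10, 12}
(A ∩ B) ∩ C = {10, 12}

A ∩ B ∩ C = {10, 12}


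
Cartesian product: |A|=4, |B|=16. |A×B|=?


|A × B| = |A| × |B|
= 4 × 16
= 64

|A × B| = 64


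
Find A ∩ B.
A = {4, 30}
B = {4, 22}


A ∩ B = elements in both A and B
A = {4, 30}
B = {4, 22}
A ∩ B = {4}

A ∩ B = {4}


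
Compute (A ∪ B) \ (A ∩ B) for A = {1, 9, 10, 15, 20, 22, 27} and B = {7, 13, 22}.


A △ B = (A \ B) ∪ (B \ A) = elements in exactly one of A or B
A \ B = {1, 9, 10, 15, 20, 27}
B \ A = {7, 13}
A △ B = {1, 7, 9, 10, 13, 15, 20, 27}

A △ B = {1, 7, 9, 10, 13, 15, 20, 27}


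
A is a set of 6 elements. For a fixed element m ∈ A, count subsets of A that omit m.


Subsets of A avoiding m are subsets of A \ {m}, which has 5 elements.
Count = 2^(n-1) = 2^5
= 32

Number of subsets avoiding m = 32


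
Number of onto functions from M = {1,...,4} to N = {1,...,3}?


n = |M| = 4, k = |N| = 3. Surjections via inclusion-exclusion:
S(n,k) = Σ(-1)^i × C(k,i) × (k-i)^n, i=0 to k
i=0: (-1)^0×C(3,0)×3^4 = 81
i=1: (-1)^1×C(3,1)×2^4 = -48
i=2: (-1)^2×C(3,2)×1^4 = 3
i=3: (-1)^3×C(3,3)×0^4 = 0
Total = 36

Number of surjections = 36


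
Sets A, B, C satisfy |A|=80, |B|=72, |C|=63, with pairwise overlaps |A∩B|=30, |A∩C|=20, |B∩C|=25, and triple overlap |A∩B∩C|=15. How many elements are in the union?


|A∪B∪C| = |A|+|B|+|C| - |A∩B|-|A∩C|-|B∩C| + |A∩B∩C|
= 80+72+63 - 30-20-25 + 15
= 215 - 75 + 15
= 155

|A ∪ B ∪ C| = 155


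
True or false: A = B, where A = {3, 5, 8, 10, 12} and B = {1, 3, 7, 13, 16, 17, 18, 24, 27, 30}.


Two sets are equal iff they have exactly the same elements.
A = {3, 5, 8, 10, 12}
B = {1, 3, 7, 13, 16, 17, 18, 24, 27, 30}
Differences: {1, 5, 7, 8, 10, 12, 13, 16, 17, 18, 24, 27, 30}
A ≠ B

No, A ≠ B


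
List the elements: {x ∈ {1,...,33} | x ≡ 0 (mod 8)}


Checking each candidate:
Condition: x in {1,...,33} with x ≡ 0 (mod 8)
Result = {8, 16, 24, 32}

{8, 16, 24, 32}


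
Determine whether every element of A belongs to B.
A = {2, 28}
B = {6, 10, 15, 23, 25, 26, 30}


A ⊆ B means every element of A is in B.
Elements in A not in B: {2, 28}
So A ⊄ B.

No, A ⊄ B


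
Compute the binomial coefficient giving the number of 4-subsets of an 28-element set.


C(n,k) = n! / (k!(n-k)!)
C(28,4) = 28! / (4!24!)
= 20475

C(28,4) = 20475


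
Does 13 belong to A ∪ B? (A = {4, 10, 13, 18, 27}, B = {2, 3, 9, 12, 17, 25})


A = {4, 10, 13, 18, 27}, B = {2, 3, 9, 12, 17, 25}
A ∪ B = all elements in A or B
A ∪ B = {2, 3, 4, 9, 10, 12, 13, 17, 18, 25, 27}
Checking if 13 ∈ A ∪ B
13 is in A ∪ B → True

13 ∈ A ∪ B


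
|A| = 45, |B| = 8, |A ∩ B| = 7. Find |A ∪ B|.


|A ∪ B| = |A| + |B| - |A ∩ B|
= 45 + 8 - 7
= 46

|A ∪ B| = 46


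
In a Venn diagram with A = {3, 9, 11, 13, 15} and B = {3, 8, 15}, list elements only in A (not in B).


A = {3, 9, 11, 13, 15}
B = {3, 8, 15}
Region: only in A (not in B)
Elements: {9, 11, 13}

Elements only in A (not in B): {9, 11, 13}


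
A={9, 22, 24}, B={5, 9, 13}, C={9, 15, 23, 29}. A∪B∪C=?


A ∪ B = {5, 9, 13, 22, 24}
(A ∪ B) ∪ C = {5, 9, 13, 15, 22, 23, 24, 29}

A ∪ B ∪ C = {5, 9, 13, 15, 22, 23, 24, 29}


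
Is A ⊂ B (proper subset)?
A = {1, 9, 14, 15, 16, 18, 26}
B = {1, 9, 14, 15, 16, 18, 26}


A ⊂ B requires: A ⊆ B AND A ≠ B.
A ⊆ B? Yes
A = B? Yes
A = B, so A is not a PROPER subset.

No, A is not a proper subset of B


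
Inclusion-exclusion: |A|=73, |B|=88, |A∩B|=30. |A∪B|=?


|A ∪ B| = |A| + |B| - |A ∩ B|
= 73 + 88 - 30
= 131

|A ∪ B| = 131


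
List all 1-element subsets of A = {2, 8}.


|A| = 2, so A has C(2,1) = 2 subsets of size 1.
Enumerate by choosing 1 elements from A at a time:
{2}, {8}

1-element subsets (2 total): {2}, {8}


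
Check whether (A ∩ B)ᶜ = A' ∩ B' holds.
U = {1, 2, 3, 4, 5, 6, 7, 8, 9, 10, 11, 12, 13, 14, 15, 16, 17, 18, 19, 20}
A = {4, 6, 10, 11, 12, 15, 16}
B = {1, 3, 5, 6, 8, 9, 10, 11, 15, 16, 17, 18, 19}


LHS: A ∩ B = {6, 10, 11, 15, 16}
(A ∩ B)' = U \ (A ∩ B) = {1, 2, 3, 4, 5, 7, 8, 9, 12, 13, 14, 17, 18, 19, 20}
A' = {1, 2, 3, 5, 7, 8, 9, 13, 14, 17, 18, 19, 20}, B' = {2, 4, 7, 12, 13, 14, 20}
Claimed RHS: A' ∩ B' = {2, 7, 13, 14, 20}
Identity is INVALID: LHS = {1, 2, 3, 4, 5, 7, 8, 9, 12, 13, 14, 17, 18, 19, 20} but the RHS claimed here equals {2, 7, 13, 14, 20}. The correct form is (A ∩ B)' = A' ∪ B'.

Identity is invalid: (A ∩ B)' = {1, 2, 3, 4, 5, 7, 8, 9, 12, 13, 14, 17, 18, 19, 20} but A' ∩ B' = {2, 7, 13, 14, 20}. The correct De Morgan law is (A ∩ B)' = A' ∪ B'.


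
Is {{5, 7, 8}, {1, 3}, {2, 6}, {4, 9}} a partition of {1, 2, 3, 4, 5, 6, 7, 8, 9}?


A partition requires: (1) non-empty parts, (2) pairwise disjoint, (3) union = U
Parts: {5, 7, 8}, {1, 3}, {2, 6}, {4, 9}
Union of parts: {1, 2, 3, 4, 5, 6, 7, 8, 9}
U = {1, 2, 3, 4, 5, 6, 7, 8, 9}
All non-empty? True
Pairwise disjoint? True
Covers U? True

Yes, valid partition


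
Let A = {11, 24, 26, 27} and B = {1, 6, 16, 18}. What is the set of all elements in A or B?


A ∪ B = all elements in A or B (or both)
A = {11, 24, 26, 27}
B = {1, 6, 16, 18}
A ∪ B = {1, 6, 11, 16, 18, 24, 26, 27}

A ∪ B = {1, 6, 11, 16, 18, 24, 26, 27}


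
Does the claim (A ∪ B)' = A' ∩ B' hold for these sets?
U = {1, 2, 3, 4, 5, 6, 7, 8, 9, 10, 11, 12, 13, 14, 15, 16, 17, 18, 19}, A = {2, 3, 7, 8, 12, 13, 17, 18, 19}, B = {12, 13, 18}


LHS: A ∪ B = {2, 3, 7, 8, 12, 13, 17, 18, 19}
(A ∪ B)' = U \ (A ∪ B) = {1, 4, 5, 6, 9, 10, 11, 14, 15, 16}
A' = {1, 4, 5, 6, 9, 10, 11, 14, 15, 16}, B' = {1, 2, 3, 4, 5, 6, 7, 8, 9, 10, 11, 14, 15, 16, 17, 19}
Claimed RHS: A' ∩ B' = {1, 4, 5, 6, 9, 10, 11, 14, 15, 16}
Identity is VALID: LHS = RHS = {1, 4, 5, 6, 9, 10, 11, 14, 15, 16} ✓

Identity is valid. (A ∪ B)' = A' ∩ B' = {1, 4, 5, 6, 9, 10, 11, 14, 15, 16}


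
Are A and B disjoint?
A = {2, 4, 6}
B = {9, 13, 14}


Disjoint means A ∩ B = ∅.
A ∩ B = ∅
A ∩ B = ∅, so A and B are disjoint.

Yes, A and B are disjoint


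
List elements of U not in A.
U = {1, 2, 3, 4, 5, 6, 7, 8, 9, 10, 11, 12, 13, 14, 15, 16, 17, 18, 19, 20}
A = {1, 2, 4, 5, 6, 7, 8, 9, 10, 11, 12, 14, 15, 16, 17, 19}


Aᶜ = U \ A = elements in U but not in A
U = {1, 2, 3, 4, 5, 6, 7, 8, 9, 10, 11, 12, 13, 14, 15, 16, 17, 18, 19, 20}
A = {1, 2, 4, 5, 6, 7, 8, 9, 10, 11, 12, 14, 15, 16, 17, 19}
Aᶜ = {3, 13, 18, 20}

Aᶜ = {3, 13, 18, 20}


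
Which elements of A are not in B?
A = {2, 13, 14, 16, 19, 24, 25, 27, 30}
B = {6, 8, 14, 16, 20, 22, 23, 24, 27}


A \ B = elements in A but not in B
A = {2, 13, 14, 16, 19, 24, 25, 27, 30}
B = {6, 8, 14, 16, 20, 22, 23, 24, 27}
Remove from A any elements in B
A \ B = {2, 13, 19, 25, 30}

A \ B = {2, 13, 19, 25, 30}


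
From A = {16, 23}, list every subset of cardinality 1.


|A| = 2, so A has C(2,1) = 2 subsets of size 1.
Enumerate by choosing 1 elements from A at a time:
{16}, {23}

1-element subsets (2 total): {16}, {23}


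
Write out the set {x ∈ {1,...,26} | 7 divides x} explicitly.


Checking each candidate:
Condition: multiples of 7 in {1,...,26}
Result = {7, 14, 21}

{7, 14, 21}


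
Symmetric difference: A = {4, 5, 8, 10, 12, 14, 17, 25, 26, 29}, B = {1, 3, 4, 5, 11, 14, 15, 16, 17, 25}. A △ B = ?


A △ B = (A \ B) ∪ (B \ A) = elements in exactly one of A or B
A \ B = {8, 10, 12, 26, 29}
B \ A = {1, 3, 11, 15, 16}
A △ B = {1, 3, 8, 10, 11, 12, 15, 16, 26, 29}

A △ B = {1, 3, 8, 10, 11, 12, 15, 16, 26, 29}


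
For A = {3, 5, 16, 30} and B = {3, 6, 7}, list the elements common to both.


A ∩ B = elements in both A and B
A = {3, 5, 16, 30}
B = {3, 6, 7}
A ∩ B = {3}

A ∩ B = {3}


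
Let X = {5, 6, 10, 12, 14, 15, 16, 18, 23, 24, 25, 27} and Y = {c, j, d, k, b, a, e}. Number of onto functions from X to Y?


n = |X| = 12, k = |Y| = 7. Surjections via inclusion-exclusion:
S(n,k) = Σ(-1)^i × C(k,i) × (k-i)^n, i=0 to k
i=0: (-1)^0×C(7,0)×7^12 = 13841287201
i=1: (-1)^1×C(7,1)×6^12 = -15237476352
i=2: (-1)^2×C(7,2)×5^12 = 5126953125
i=3: (-1)^3×C(7,3)×4^12 = -587202560
i=4: (-1)^4×C(7,4)×3^12 = 18600435
i=5: (-1)^5×C(7,5)×2^12 = -86016
i=6: (-1)^6×C(7,6)×1^12 = 7
i=7: (-1)^7×C(7,7)×0^12 = 0
Total = 3162075840

Number of surjections = 3162075840


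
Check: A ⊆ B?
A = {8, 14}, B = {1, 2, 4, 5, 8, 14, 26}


A ⊆ B means every element of A is in B.
All elements of A are in B.
So A ⊆ B.

Yes, A ⊆ B


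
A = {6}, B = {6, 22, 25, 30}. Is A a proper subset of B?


A ⊂ B requires: A ⊆ B AND A ≠ B.
A ⊆ B? Yes
A = B? No
A ⊂ B: Yes (A is a proper subset of B)

Yes, A ⊂ B


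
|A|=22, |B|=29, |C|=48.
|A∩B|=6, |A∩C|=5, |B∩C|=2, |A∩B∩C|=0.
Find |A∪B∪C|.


|A∪B∪C| = |A|+|B|+|C| - |A∩B|-|A∩C|-|B∩C| + |A∩B∩C|
= 22+29+48 - 6-5-2 + 0
= 99 - 13 + 0
= 86

|A ∪ B ∪ C| = 86


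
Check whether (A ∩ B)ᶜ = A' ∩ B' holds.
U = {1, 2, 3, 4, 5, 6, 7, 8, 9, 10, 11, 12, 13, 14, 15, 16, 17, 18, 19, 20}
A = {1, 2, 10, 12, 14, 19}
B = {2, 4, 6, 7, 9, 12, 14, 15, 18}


LHS: A ∩ B = {2, 12, 14}
(A ∩ B)' = U \ (A ∩ B) = {1, 3, 4, 5, 6, 7, 8, 9, 10, 11, 13, 15, 16, 17, 18, 19, 20}
A' = {3, 4, 5, 6, 7, 8, 9, 11, 13, 15, 16, 17, 18, 20}, B' = {1, 3, 5, 8, 10, 11, 13, 16, 17, 19, 20}
Claimed RHS: A' ∩ B' = {3, 5, 8, 11, 13, 16, 17, 20}
Identity is INVALID: LHS = {1, 3, 4, 5, 6, 7, 8, 9, 10, 11, 13, 15, 16, 17, 18, 19, 20} but the RHS claimed here equals {3, 5, 8, 11, 13, 16, 17, 20}. The correct form is (A ∩ B)' = A' ∪ B'.

Identity is invalid: (A ∩ B)' = {1, 3, 4, 5, 6, 7, 8, 9, 10, 11, 13, 15, 16, 17, 18, 19, 20} but A' ∩ B' = {3, 5, 8, 11, 13, 16, 17, 20}. The correct De Morgan law is (A ∩ B)' = A' ∪ B'.


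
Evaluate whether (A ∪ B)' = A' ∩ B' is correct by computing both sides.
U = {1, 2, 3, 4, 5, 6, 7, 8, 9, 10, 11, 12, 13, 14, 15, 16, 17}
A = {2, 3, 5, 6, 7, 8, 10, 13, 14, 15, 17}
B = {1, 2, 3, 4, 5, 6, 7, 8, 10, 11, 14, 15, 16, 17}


LHS: A ∪ B = {1, 2, 3, 4, 5, 6, 7, 8, 10, 11, 13, 14, 15, 16, 17}
(A ∪ B)' = U \ (A ∪ B) = {9, 12}
A' = {1, 4, 9, 11, 12, 16}, B' = {9, 12, 13}
Claimed RHS: A' ∩ B' = {9, 12}
Identity is VALID: LHS = RHS = {9, 12} ✓

Identity is valid. (A ∪ B)' = A' ∩ B' = {9, 12}


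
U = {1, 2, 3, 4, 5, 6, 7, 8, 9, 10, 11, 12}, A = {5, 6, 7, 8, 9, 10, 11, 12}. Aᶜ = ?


Aᶜ = U \ A = elements in U but not in A
U = {1, 2, 3, 4, 5, 6, 7, 8, 9, 10, 11, 12}
A = {5, 6, 7, 8, 9, 10, 11, 12}
Aᶜ = {1, 2, 3, 4}

Aᶜ = {1, 2, 3, 4}


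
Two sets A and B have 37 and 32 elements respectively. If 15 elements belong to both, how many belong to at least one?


|A ∪ B| = |A| + |B| - |A ∩ B|
= 37 + 32 - 15
= 54

|A ∪ B| = 54


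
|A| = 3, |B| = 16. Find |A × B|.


|A × B| = |A| × |B|
= 3 × 16
= 48

|A × B| = 48


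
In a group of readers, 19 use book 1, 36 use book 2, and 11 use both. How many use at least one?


|A ∪ B| = |A| + |B| - |A ∩ B|
= 19 + 36 - 11
= 44

|A ∪ B| = 44


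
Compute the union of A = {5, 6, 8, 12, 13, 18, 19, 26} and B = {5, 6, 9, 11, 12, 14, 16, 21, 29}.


A ∪ B = all elements in A or B (or both)
A = {5, 6, 8, 12, 13, 18, 19, 26}
B = {5, 6, 9, 11, 12, 14, 16, 21, 29}
A ∪ B = {5, 6, 8, 9, 11, 12, 13, 14, 16, 18, 19, 21, 26, 29}

A ∪ B = {5, 6, 8, 9, 11, 12, 13, 14, 16, 18, 19, 21, 26, 29}


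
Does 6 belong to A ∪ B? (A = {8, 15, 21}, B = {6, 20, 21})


A = {8, 15, 21}, B = {6, 20, 21}
A ∪ B = all elements in A or B
A ∪ B = {6, 8, 15, 20, 21}
Checking if 6 ∈ A ∪ B
6 is in A ∪ B → True

6 ∈ A ∪ B


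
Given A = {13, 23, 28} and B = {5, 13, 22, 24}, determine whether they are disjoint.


Disjoint means A ∩ B = ∅.
A ∩ B = {13}
A ∩ B ≠ ∅, so A and B are NOT disjoint.

No, A and B are not disjoint (A ∩ B = {13})


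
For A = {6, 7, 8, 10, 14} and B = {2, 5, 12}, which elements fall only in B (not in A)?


A = {6, 7, 8, 10, 14}
B = {2, 5, 12}
Region: only in B (not in A)
Elements: {2, 5, 12}

Elements only in B (not in A): {2, 5, 12}


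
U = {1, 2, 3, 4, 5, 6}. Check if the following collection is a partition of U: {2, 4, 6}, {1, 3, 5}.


A partition requires: (1) non-empty parts, (2) pairwise disjoint, (3) union = U
Parts: {2, 4, 6}, {1, 3, 5}
Union of parts: {1, 2, 3, 4, 5, 6}
U = {1, 2, 3, 4, 5, 6}
All non-empty? True
Pairwise disjoint? True
Covers U? True

Yes, valid partition


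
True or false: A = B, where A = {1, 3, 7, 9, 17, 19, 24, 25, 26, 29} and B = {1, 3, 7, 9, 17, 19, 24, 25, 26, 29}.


Two sets are equal iff they have exactly the same elements.
A = {1, 3, 7, 9, 17, 19, 24, 25, 26, 29}
B = {1, 3, 7, 9, 17, 19, 24, 25, 26, 29}
Same elements → A = B

Yes, A = B


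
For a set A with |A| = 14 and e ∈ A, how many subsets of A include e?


Subsets of A containing e correspond to subsets of A \ {e}, which has 13 elements.
Count = 2^(n-1) = 2^13
= 8192

Number of subsets containing e = 8192


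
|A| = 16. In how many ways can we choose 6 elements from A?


C(n,k) = n! / (k!(n-k)!)
C(16,6) = 16! / (6!10!)
= 8008

C(16,6) = 8008


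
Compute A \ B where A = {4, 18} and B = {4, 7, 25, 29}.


A \ B = elements in A but not in B
A = {4, 18}
B = {4, 7, 25, 29}
Remove from A any elements in B
A \ B = {18}

A \ B = {18}


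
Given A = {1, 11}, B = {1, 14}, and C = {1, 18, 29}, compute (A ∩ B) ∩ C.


A ∩ B = {1}
(A ∩ B) ∩ C = {1}

A ∩ B ∩ C = {1}


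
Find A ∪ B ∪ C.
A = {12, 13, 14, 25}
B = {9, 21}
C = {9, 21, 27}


A ∪ B = {9, 12, 13, 14, 21, 25}
(A ∪ B) ∪ C = {9, 12, 13, 14, 21, 25, 27}

A ∪ B ∪ C = {9, 12, 13, 14, 21, 25, 27}


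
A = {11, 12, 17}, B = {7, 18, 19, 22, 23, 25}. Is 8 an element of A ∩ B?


A = {11, 12, 17}, B = {7, 18, 19, 22, 23, 25}
A ∩ B = elements in both A and B
A ∩ B = ∅
Checking if 8 ∈ A ∩ B
8 is not in A ∩ B → False

8 ∉ A ∩ B


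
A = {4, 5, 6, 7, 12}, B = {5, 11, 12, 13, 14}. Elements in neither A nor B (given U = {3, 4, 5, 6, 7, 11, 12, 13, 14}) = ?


A = {4, 5, 6, 7, 12}
B = {5, 11, 12, 13, 14}
Region: in neither A nor B (given U = {3, 4, 5, 6, 7, 11, 12, 13, 14})
Elements: {3}

Elements in neither A nor B (given U = {3, 4, 5, 6, 7, 11, 12, 13, 14}): {3}


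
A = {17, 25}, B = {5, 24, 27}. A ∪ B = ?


A ∪ B = all elements in A or B (or both)
A = {17, 25}
B = {5, 24, 27}
A ∪ B = {5, 17, 24, 25, 27}

A ∪ B = {5, 17, 24, 25, 27}


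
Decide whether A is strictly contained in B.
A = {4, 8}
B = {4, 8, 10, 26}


A ⊂ B requires: A ⊆ B AND A ≠ B.
A ⊆ B? Yes
A = B? No
A ⊂ B: Yes (A is a proper subset of B)

Yes, A ⊂ B


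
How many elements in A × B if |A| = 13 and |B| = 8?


|A × B| = |A| × |B|
= 13 × 8
= 104

|A × B| = 104


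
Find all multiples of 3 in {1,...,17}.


Checking each candidate:
Condition: multiples of 3 in {1,...,17}
Result = {3, 6, 9, 12, 15}

{3, 6, 9, 12, 15}


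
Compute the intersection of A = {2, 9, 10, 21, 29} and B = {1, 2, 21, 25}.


A ∩ B = elements in both A and B
A = {2, 9, 10, 21, 29}
B = {1, 2, 21, 25}
A ∩ B = {2, 21}

A ∩ B = {2, 21}


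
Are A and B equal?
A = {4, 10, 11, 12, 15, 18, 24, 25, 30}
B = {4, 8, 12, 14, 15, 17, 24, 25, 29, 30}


Two sets are equal iff they have exactly the same elements.
A = {4, 10, 11, 12, 15, 18, 24, 25, 30}
B = {4, 8, 12, 14, 15, 17, 24, 25, 29, 30}
Differences: {8, 10, 11, 14, 17, 18, 29}
A ≠ B

No, A ≠ B


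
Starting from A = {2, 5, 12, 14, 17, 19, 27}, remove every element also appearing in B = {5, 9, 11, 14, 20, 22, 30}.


A \ B = elements in A but not in B
A = {2, 5, 12, 14, 17, 19, 27}
B = {5, 9, 11, 14, 20, 22, 30}
Remove from A any elements in B
A \ B = {2, 12, 17, 19, 27}

A \ B = {2, 12, 17, 19, 27}


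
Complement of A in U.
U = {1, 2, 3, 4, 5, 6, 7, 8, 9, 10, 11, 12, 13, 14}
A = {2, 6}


Aᶜ = U \ A = elements in U but not in A
U = {1, 2, 3, 4, 5, 6, 7, 8, 9, 10, 11, 12, 13, 14}
A = {2, 6}
Aᶜ = {1, 3, 4, 5, 7, 8, 9, 10, 11, 12, 13, 14}

Aᶜ = {1, 3, 4, 5, 7, 8, 9, 10, 11, 12, 13, 14}


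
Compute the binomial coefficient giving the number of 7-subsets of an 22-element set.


C(n,k) = n! / (k!(n-k)!)
C(22,7) = 22! / (7!15!)
= 170544

C(22,7) = 170544


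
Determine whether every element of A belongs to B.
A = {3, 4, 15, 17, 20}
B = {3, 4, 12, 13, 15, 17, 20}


A ⊆ B means every element of A is in B.
All elements of A are in B.
So A ⊆ B.

Yes, A ⊆ B


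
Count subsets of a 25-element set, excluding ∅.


Total subsets = 2^n = 2^25 = 33554432
Non-empty subsets exclude the empty set: 2^n - 1
= 33554432 - 1
= 33554431

Number of non-empty subsets = 33554431


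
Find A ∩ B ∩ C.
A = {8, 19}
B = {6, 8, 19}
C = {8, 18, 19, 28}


A ∩ B = {8, 19}
(A ∩ B) ∩ C = {8, 19}

A ∩ B ∩ C = {8, 19}


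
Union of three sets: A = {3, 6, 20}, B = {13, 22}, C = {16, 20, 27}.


A ∪ B = {3, 6, 13, 20, 22}
(A ∪ B) ∪ C = {3, 6, 13, 16, 20, 22, 27}

A ∪ B ∪ C = {3, 6, 13, 16, 20, 22, 27}


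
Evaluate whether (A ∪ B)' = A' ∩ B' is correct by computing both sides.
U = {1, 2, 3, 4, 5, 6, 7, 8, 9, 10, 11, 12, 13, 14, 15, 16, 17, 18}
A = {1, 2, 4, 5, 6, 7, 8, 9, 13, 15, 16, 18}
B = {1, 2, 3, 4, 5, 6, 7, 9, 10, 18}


LHS: A ∪ B = {1, 2, 3, 4, 5, 6, 7, 8, 9, 10, 13, 15, 16, 18}
(A ∪ B)' = U \ (A ∪ B) = {11, 12, 14, 17}
A' = {3, 10, 11, 12, 14, 17}, B' = {8, 11, 12, 13, 14, 15, 16, 17}
Claimed RHS: A' ∩ B' = {11, 12, 14, 17}
Identity is VALID: LHS = RHS = {11, 12, 14, 17} ✓

Identity is valid. (A ∪ B)' = A' ∩ B' = {11, 12, 14, 17}


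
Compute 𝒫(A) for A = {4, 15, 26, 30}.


|A| = 4, so |P(A)| = 2^4 = 16
Enumerate subsets by cardinality (0 to 4):
∅, {4}, {15}, {26}, {30}, {4, 15}, {4, 26}, {4, 30}, {15, 26}, {15, 30}, {26, 30}, {4, 15, 26}, {4, 15, 30}, {4, 26, 30}, {15, 26, 30}, {4, 15, 26, 30}

P(A) has 16 subsets: ∅, {4}, {15}, {26}, {30}, {4, 15}, {4, 26}, {4, 30}, {15, 26}, {15, 30}, {26, 30}, {4, 15, 26}, {4, 15, 30}, {4, 26, 30}, {15, 26, 30}, {4, 15, 26, 30}


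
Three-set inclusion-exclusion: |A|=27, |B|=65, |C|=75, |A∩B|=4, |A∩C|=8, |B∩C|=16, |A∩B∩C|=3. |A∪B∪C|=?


|A∪B∪C| = |A|+|B|+|C| - |A∩B|-|A∩C|-|B∩C| + |A∩B∩C|
= 27+65+75 - 4-8-16 + 3
= 167 - 28 + 3
= 142

|A ∪ B ∪ C| = 142


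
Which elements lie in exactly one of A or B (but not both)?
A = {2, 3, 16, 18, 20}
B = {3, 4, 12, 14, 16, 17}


A △ B = (A \ B) ∪ (B \ A) = elements in exactly one of A or B
A \ B = {2, 18, 20}
B \ A = {4, 12, 14, 17}
A △ B = {2, 4, 12, 14, 17, 18, 20}

A △ B = {2, 4, 12, 14, 17, 18, 20}


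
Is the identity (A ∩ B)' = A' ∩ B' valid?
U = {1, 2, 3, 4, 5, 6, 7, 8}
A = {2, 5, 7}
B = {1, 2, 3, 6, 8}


LHS: A ∩ B = {2}
(A ∩ B)' = U \ (A ∩ B) = {1, 3, 4, 5, 6, 7, 8}
A' = {1, 3, 4, 6, 8}, B' = {4, 5, 7}
Claimed RHS: A' ∩ B' = {4}
Identity is INVALID: LHS = {1, 3, 4, 5, 6, 7, 8} but the RHS claimed here equals {4}. The correct form is (A ∩ B)' = A' ∪ B'.

Identity is invalid: (A ∩ B)' = {1, 3, 4, 5, 6, 7, 8} but A' ∩ B' = {4}. The correct De Morgan law is (A ∩ B)' = A' ∪ B'.


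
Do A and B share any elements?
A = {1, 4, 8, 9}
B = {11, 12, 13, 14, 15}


Disjoint means A ∩ B = ∅.
A ∩ B = ∅
A ∩ B = ∅, so A and B are disjoint.

No — A and B share no elements (A ∩ B = ∅), so they are disjoint


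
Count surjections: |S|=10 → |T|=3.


n = |S| = 10, k = |T| = 3. Surjections via inclusion-exclusion:
S(n,k) = Σ(-1)^i × C(k,i) × (k-i)^n, i=0 to k
i=0: (-1)^0×C(3,0)×3^10 = 59049
i=1: (-1)^1×C(3,1)×2^10 = -3072
i=2: (-1)^2×C(3,2)×1^10 = 3
i=3: (-1)^3×C(3,3)×0^10 = 0
Total = 55980

Number of surjections = 55980


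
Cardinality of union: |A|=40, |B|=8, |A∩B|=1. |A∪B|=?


|A ∪ B| = |A| + |B| - |A ∩ B|
= 40 + 8 - 1
= 47

|A ∪ B| = 47


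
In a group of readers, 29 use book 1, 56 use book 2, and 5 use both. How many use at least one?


|A ∪ B| = |A| + |B| - |A ∩ B|
= 29 + 56 - 5
= 80

|A ∪ B| = 80


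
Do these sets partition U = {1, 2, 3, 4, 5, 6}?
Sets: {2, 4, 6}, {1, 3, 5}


A partition requires: (1) non-empty parts, (2) pairwise disjoint, (3) union = U
Parts: {2, 4, 6}, {1, 3, 5}
Union of parts: {1, 2, 3, 4, 5, 6}
U = {1, 2, 3, 4, 5, 6}
All non-empty? True
Pairwise disjoint? True
Covers U? True

Yes, valid partition


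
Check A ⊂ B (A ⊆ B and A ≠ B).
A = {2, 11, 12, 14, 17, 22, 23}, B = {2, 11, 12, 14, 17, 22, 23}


A ⊂ B requires: A ⊆ B AND A ≠ B.
A ⊆ B? Yes
A = B? Yes
A = B, so A is not a PROPER subset.

No, A is not a proper subset of B


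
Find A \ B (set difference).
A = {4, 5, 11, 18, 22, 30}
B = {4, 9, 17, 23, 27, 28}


A \ B = elements in A but not in B
A = {4, 5, 11, 18, 22, 30}
B = {4, 9, 17, 23, 27, 28}
Remove from A any elements in B
A \ B = {5, 11, 18, 22, 30}

A \ B = {5, 11, 18, 22, 30}


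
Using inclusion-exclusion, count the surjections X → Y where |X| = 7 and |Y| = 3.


n = |X| = 7, k = |Y| = 3. Surjections via inclusion-exclusion:
S(n,k) = Σ(-1)^i × C(k,i) × (k-i)^n, i=0 to k
i=0: (-1)^0×C(3,0)×3^7 = 2187
i=1: (-1)^1×C(3,1)×2^7 = -384
i=2: (-1)^2×C(3,2)×1^7 = 3
i=3: (-1)^3×C(3,3)×0^7 = 0
Total = 1806

Number of surjections = 1806


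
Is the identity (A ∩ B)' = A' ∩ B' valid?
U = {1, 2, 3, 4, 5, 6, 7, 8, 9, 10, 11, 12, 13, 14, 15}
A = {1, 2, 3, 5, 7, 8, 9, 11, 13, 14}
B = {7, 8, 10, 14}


LHS: A ∩ B = {7, 8, 14}
(A ∩ B)' = U \ (A ∩ B) = {1, 2, 3, 4, 5, 6, 9, 10, 11, 12, 13, 15}
A' = {4, 6, 10, 12, 15}, B' = {1, 2, 3, 4, 5, 6, 9, 11, 12, 13, 15}
Claimed RHS: A' ∩ B' = {4, 6, 12, 15}
Identity is INVALID: LHS = {1, 2, 3, 4, 5, 6, 9, 10, 11, 12, 13, 15} but the RHS claimed here equals {4, 6, 12, 15}. The correct form is (A ∩ B)' = A' ∪ B'.

Identity is invalid: (A ∩ B)' = {1, 2, 3, 4, 5, 6, 9, 10, 11, 12, 13, 15} but A' ∩ B' = {4, 6, 12, 15}. The correct De Morgan law is (A ∩ B)' = A' ∪ B'.


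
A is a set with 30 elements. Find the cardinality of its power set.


Number of subsets = 2^n
= 2^30
= 1073741824

|P(A)| = 1073741824
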